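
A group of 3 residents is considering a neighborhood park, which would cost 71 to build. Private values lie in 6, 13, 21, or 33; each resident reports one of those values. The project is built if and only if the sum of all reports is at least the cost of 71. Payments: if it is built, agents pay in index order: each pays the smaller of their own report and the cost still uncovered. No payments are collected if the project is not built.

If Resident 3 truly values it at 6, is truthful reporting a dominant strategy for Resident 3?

Check each profile of the others' reports and compare truth against every alternative report.
Others report (33, 33): truth gives 1, best alternative gives 1.
Others report (6, 6): truth gives 0, best alternative gives 0.
Others report (6, 13): truth gives 0, best alternative gives 0.
Others report (6, 21): truth gives 0, best alternative gives 0.
Others report (6, 33): truth gives 0, best alternative gives 0.
Others report (13, 6): truth gives 0, best alternative gives 0.
(Remaining 10 profiles checked similarly; truth is weakly best in each.)
In every case the truthful report is at least as good as any alternative, so it is a dominant strategy.

Yes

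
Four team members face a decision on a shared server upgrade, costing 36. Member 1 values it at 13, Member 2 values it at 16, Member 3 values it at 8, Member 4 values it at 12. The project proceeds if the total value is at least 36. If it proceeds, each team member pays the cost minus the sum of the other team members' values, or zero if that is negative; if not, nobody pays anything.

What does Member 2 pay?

3

Total value 49 ≥ cost 36, so the project is built.
The other team members' values sum to 33.
Cost minus that sum is 36 - 33 = 3.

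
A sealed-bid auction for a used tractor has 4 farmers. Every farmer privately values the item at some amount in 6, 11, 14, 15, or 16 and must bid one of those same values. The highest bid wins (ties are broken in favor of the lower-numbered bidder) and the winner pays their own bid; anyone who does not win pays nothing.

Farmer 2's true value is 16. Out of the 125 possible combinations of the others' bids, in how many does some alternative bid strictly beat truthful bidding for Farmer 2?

Others bid (6, 6, 6): truth gives 0; bid 11 gives 5 > 0. Violating.
Others bid (6, 6, 11): truth gives 0; bid 11 gives 5 > 0. Violating.
Others bid (6, 6, 14): truth gives 0; bid 14 gives 2 > 0. Violating.
Others bid (6, 6, 15): truth gives 0; bid 15 gives 1 > 0. Violating.
Others bid (6, 6, 16): truth gives 0; no alternative beats it.
Others bid (6, 11, 16): truth gives 0; no alternative beats it.
(Checking all 125 profiles: 48 have a profitable deviation, 77 do not.)

48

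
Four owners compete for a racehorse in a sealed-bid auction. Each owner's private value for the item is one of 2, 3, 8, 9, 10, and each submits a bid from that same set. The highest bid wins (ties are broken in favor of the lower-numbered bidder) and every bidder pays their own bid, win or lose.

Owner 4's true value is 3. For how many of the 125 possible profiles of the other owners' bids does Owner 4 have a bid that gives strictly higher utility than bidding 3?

Others bid (2, 2, 3): truth gives -3; bid 2 gives -2 > -3. Violating.
Others bid (2, 2, 8): truth gives -3; bid 2 gives -2 > -3. Violating.
Others bid (2, 2, 9): truth gives -3; bid 2 gives -2 > -3. Violating.
Others bid (2, 2, 10): truth gives -3; bid 2 gives -2 > -3. Violating.
Others bid (2, 2, 2): truth gives 0; no alternative beats it.
(Checking all 125 profiles: 124 have a profitable deviation, 1 does not.)

124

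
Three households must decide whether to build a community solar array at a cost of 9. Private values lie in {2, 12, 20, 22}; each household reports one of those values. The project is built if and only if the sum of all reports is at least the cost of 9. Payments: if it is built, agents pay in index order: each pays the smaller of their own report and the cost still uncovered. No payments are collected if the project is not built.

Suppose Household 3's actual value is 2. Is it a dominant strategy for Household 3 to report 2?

Check each profile of the others' reports and compare truth against every alternative report.
Others report (2, 2): truth gives 0, best alternative gives -3.
Others report (2, 12): truth gives 2, best alternative gives 2.
Others report (2, 20): truth gives 2, best alternative gives 2.
Others report (2, 22): truth gives 2, best alternative gives 2.
Others report (12, 2): truth gives 2, best alternative gives 2.
Others report (12, 12): truth gives 2, best alternative gives 2.
(Remaining 10 profiles checked similarly; truth is weakly best in each.)
In every case the truthful report is at least as good as any alternative, so it is a dominant strategy.

Yes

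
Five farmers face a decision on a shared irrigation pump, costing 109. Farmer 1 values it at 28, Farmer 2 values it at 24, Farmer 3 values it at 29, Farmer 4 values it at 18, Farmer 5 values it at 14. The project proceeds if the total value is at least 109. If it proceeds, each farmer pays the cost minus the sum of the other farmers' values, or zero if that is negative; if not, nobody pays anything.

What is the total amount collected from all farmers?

Total value 113 ≥ cost 109, so it is built.
Farmer 1: others sum to 85; max(0, 109 - 85) = 24.
Farmer 2: others sum to 89; max(0, 109 - 89) = 20.
Farmer 3: others sum to 84; max(0, 109 - 84) = 25.
Farmer 4: others sum to 95; max(0, 109 - 95) = 14.
Farmer 5: others sum to 99; max(0, 109 - 99) = 10.
Total collected = 24 + 20 + 25 + 14 + 10 = 93.

93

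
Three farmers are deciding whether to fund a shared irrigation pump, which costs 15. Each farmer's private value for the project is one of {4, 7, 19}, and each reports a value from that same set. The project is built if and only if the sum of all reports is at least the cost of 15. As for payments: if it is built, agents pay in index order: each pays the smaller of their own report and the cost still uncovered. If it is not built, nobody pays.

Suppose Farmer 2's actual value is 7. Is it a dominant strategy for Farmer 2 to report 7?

Consider the case where Farmer 1 reports 4 and Farmer 3 reports 7.
Truthful report 7: project built, pays 7, utility 7 - 7 = 0.
Report 4 instead: project built, pays 4, utility 7 - 4 = 3.
Since 3 > 0, reporting 4 is strictly better here, so truthful reporting is not dominant.

No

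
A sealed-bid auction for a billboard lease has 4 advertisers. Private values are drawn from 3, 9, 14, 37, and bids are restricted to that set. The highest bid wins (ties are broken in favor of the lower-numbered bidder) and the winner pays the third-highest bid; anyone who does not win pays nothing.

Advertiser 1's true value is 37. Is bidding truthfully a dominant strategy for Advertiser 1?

Check each profile of the others' bids and compare truth against every alternative bid.
Others bid (3, 3, 37): truth gives 34, best alternative gives 0.
Others bid (3, 37, 3): truth gives 34, best alternative gives 0.
Others bid (37, 3, 3): truth gives 34, best alternative gives 0.
Others bid (3, 9, 37): truth gives 28, best alternative gives 0.
Others bid (3, 37, 9): truth gives 28, best alternative gives 0.
Others bid (9, 3, 37): truth gives 28, best alternative gives 0.
(Remaining 58 profiles checked similarly; truth is weakly best in each.)
In every case the truthful bid is at least as good as any alternative, so it is a dominant strategy.

Yes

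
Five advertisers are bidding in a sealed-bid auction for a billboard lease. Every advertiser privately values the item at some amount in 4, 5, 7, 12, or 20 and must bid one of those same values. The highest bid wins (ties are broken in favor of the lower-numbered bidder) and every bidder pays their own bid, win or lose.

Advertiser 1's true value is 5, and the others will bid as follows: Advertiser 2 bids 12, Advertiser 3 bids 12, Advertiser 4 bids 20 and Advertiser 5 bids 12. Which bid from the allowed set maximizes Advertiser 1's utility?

4

Bid 4: loses but pays 4, utility -4.
Bid 5: loses but pays 5, utility -5.
Bid 7: loses but pays 7, utility -7.
Bid 12: loses but pays 12, utility -12.
Bid 20: wins, pays 20, utility 5 - 20 = -15.
The best choice is 4 with utility -4.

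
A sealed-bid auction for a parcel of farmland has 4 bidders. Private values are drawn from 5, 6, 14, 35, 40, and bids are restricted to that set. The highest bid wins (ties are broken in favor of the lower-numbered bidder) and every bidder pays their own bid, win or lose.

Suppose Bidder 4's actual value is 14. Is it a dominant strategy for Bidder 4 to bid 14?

Consider the case where Bidder 1 bids 5, Bidder 2 bids 5 and Bidder 3 bids 5.
Truthful bid 14: wins, pays 14, utility 14 - 14 = 0.
Bid 6 instead: wins, pays 6, utility 14 - 6 = 8.
Since 8 > 0, bidding 6 is strictly better here, so truthful bidding is not dominant.

No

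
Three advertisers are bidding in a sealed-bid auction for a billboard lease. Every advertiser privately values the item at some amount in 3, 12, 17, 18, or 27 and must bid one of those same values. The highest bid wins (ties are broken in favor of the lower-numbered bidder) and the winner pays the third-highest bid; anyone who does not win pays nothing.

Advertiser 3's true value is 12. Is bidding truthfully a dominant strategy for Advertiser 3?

No

Consider the case where Advertiser 1 bids 3 and Advertiser 2 bids 12.
Truthful bid 12: loses, pays 0, utility 0.
Bid 17 instead: wins, pays 3, utility 12 - 3 = 9.
Since 9 > 0, bidding 17 is strictly better here, so truthful bidding is not dominant.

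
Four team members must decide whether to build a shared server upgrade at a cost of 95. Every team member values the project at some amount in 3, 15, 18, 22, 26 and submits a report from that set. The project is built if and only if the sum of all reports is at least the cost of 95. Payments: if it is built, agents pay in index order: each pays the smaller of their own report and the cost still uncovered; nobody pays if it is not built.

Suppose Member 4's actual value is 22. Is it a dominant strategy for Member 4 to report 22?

Yes

Check each profile of the others' reports and compare truth against every alternative report.
Others report (26, 26, 26): truth gives 5, best alternative gives 5.
Others report (22, 26, 26): truth gives 1, best alternative gives 1.
Others report (26, 22, 26): truth gives 1, best alternative gives 1.
Others report (26, 26, 22): truth gives 1, best alternative gives 1.
Others report (3, 3, 3): truth gives 0, best alternative gives 0.
Others report (3, 3, 15): truth gives 0, best alternative gives 0.
(Remaining 119 profiles checked similarly; truth is weakly best in each.)
In every case the truthful report is at least as good as any alternative, so it is a dominant strategy.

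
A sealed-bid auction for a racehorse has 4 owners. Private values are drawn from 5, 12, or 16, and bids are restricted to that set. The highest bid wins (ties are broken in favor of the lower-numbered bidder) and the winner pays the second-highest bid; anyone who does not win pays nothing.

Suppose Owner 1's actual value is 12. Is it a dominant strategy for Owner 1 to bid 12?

Check each profile of the others' bids and compare truth against every alternative bid.
Others bid (5, 5, 5): truth gives 7, best alternative gives 7.
Others bid (5, 5, 12): truth gives 0, best alternative gives 0.
Others bid (5, 5, 16): truth gives 0, best alternative gives 0.
Others bid (5, 12, 5): truth gives 0, best alternative gives 0.
Others bid (5, 12, 12): truth gives 0, best alternative gives 0.
Others bid (5, 12, 16): truth gives 0, best alternative gives 0.
(Remaining 21 profiles checked similarly; truth is weakly best in each.)
In every case the truthful bid is at least as good as any alternative, so it is a dominant strategy.

Yes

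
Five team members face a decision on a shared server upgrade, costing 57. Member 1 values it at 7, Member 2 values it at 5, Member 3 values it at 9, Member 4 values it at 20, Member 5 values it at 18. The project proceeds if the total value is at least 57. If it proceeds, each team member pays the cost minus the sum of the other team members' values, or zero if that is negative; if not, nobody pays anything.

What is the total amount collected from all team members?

Total value 59 ≥ cost 57, so it is built.
Member 1: others sum to 52; max(0, 57 - 52) = 5.
Member 2: others sum to 54; max(0, 57 - 54) = 3.
Member 3: others sum to 50; max(0, 57 - 50) = 7.
Member 4: others sum to 39; max(0, 57 - 39) = 18.
Member 5: others sum to 41; max(0, 57 - 41) = 16.
Total collected = 5 + 3 + 7 + 18 + 16 = 49.

49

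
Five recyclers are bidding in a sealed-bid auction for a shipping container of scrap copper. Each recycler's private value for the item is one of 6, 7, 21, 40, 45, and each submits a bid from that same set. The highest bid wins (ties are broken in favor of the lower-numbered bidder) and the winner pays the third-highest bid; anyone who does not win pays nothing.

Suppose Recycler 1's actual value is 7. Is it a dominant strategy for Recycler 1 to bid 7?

Consider the case where Recycler 2 bids 6, Recycler 3 bids 6, Recycler 4 bids 6 and Recycler 5 bids 21.
Truthful bid 7: loses, pays 0, utility 0.
Bid 21 instead: wins, pays 6, utility 7 - 6 = 1.
Since 1 > 0, bidding 21 is strictly better here, so truthful bidding is not dominant.

No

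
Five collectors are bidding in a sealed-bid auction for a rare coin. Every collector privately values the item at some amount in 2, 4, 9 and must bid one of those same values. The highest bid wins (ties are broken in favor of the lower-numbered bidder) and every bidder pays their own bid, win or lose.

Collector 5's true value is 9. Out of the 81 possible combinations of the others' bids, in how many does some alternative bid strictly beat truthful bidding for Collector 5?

66

Others bid (2, 2, 2, 2): truth gives 0; bid 4 gives 5 > 0. Violating.
Others bid (2, 2, 2, 9): truth gives -9; bid 2 gives -2 > -9. Violating.
Others bid (2, 2, 4, 9): truth gives -9; bid 2 gives -2 > -9. Violating.
Others bid (2, 2, 9, 2): truth gives -9; bid 2 gives -2 > -9. Violating.
Others bid (2, 2, 2, 4): truth gives 0; no alternative beats it.
Others bid (2, 2, 4, 2): truth gives 0; no alternative beats it.
(Checking all 81 profiles: 66 have a profitable deviation, 15 do not.)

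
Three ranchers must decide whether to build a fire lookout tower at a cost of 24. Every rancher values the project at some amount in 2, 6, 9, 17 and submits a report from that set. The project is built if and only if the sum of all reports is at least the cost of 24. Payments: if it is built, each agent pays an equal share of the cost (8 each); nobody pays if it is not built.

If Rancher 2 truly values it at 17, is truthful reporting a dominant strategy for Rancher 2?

Check each profile of the others' reports and compare truth against every alternative report.
Others report (2, 6): truth gives 9, best alternative gives 0.
Others report (2, 9): truth gives 9, best alternative gives 0.
Others report (6, 2): truth gives 9, best alternative gives 0.
Others report (6, 6): truth gives 9, best alternative gives 0.
Others report (9, 2): truth gives 9, best alternative gives 0.
Others report (2, 17): truth gives 9, best alternative gives 9.
(Remaining 10 profiles checked similarly; truth is weakly best in each.)
In every case the truthful report is at least as good as any alternative, so it is a dominant strategy.

Yes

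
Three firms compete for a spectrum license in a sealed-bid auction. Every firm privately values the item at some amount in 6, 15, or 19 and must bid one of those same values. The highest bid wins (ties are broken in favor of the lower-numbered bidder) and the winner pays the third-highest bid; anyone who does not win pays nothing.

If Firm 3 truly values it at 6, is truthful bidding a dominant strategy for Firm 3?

Yes

Check each profile of the others' bids and compare truth against every alternative bid.
Others bid (6, 6): truth gives 0, best alternative gives 0.
Others bid (6, 15): truth gives 0, best alternative gives 0.
Others bid (6, 19): truth gives 0, best alternative gives 0.
Others bid (15, 6): truth gives 0, best alternative gives 0.
Others bid (15, 15): truth gives 0, best alternative gives 0.
Others bid (15, 19): truth gives 0, best alternative gives 0.
(Remaining 3 profiles checked similarly; truth is weakly best in each.)
In every case the truthful bid is at least as good as any alternative, so it is a dominant strategy.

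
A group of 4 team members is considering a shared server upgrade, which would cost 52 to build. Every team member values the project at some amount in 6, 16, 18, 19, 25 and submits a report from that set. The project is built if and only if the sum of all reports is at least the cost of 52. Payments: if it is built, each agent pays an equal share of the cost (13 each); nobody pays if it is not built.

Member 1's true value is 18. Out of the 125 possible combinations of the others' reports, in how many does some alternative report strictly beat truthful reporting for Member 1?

9

Others report (6, 6, 16): truth gives 0; report 25 gives 5 > 0. Violating.
Others report (6, 6, 18): truth gives 0; report 25 gives 5 > 0. Violating.
Others report (6, 6, 19): truth gives 0; report 25 gives 5 > 0. Violating.
Others report (6, 16, 6): truth gives 0; report 25 gives 5 > 0. Violating.
Others report (6, 6, 6): truth gives 0; no alternative beats it.
Others report (6, 6, 25): truth gives 5; no alternative beats it.
(Checking all 125 profiles: 9 have a profitable deviation, 116 do not.)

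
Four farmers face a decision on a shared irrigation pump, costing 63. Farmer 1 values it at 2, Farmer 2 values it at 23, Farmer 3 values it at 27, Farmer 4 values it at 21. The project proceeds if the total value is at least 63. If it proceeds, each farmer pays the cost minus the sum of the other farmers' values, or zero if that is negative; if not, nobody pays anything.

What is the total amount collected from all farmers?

Total value 73 ≥ cost 63, so it is built.
Farmer 1: others sum to 71; max(0, 63 - 71) = 0.
Farmer 2: others sum to 50; max(0, 63 - 50) = 13.
Farmer 3: others sum to 46; max(0, 63 - 46) = 17.
Farmer 4: others sum to 52; max(0, 63 - 52) = 11.
Total collected = 0 + 13 + 17 + 11 = 41.

41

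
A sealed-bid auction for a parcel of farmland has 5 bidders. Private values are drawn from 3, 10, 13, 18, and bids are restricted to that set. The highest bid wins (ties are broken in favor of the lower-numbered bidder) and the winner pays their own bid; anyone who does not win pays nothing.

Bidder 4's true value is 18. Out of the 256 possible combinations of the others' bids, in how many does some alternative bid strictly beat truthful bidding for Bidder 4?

24

Others bid (3, 3, 3, 3): truth gives 0; bid 10 gives 8 > 0. Violating.
Others bid (3, 3, 3, 10): truth gives 0; bid 10 gives 8 > 0. Violating.
Others bid (3, 3, 3, 13): truth gives 0; bid 13 gives 5 > 0. Violating.
Others bid (3, 3, 10, 3): truth gives 0; bid 13 gives 5 > 0. Violating.
Others bid (3, 3, 3, 18): truth gives 0; no alternative beats it.
Others bid (3, 3, 10, 18): truth gives 0; no alternative beats it.
(Checking all 256 profiles: 24 have a profitable deviation, 232 do not.)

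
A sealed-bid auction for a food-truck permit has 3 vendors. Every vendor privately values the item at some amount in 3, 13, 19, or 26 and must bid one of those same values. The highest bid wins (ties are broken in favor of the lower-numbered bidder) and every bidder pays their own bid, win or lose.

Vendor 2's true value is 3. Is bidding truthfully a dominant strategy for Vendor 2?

Yes

Check each profile of the others' bids and compare truth against every alternative bid.
Others bid (3, 19): truth gives -3, best alternative gives -13.
Others bid (3, 26): truth gives -3, best alternative gives -13.
Others bid (13, 3): truth gives -3, best alternative gives -13.
Others bid (13, 13): truth gives -3, best alternative gives -13.
Others bid (13, 19): truth gives -3, best alternative gives -13.
Others bid (13, 26): truth gives -3, best alternative gives -13.
(Remaining 10 profiles checked similarly; truth is weakly best in each.)
In every case the truthful bid is at least as good as any alternative, so it is a dominant strategy.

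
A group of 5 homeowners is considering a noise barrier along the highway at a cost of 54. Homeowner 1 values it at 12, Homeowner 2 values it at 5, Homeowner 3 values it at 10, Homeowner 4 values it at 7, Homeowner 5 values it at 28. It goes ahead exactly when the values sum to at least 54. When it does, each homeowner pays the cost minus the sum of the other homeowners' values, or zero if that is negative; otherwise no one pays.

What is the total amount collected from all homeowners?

26

Total value 62 ≥ cost 54, so it is built.
Homeowner 1: others sum to 50; max(0, 54 - 50) = 4.
Homeowner 2: others sum to 57; max(0, 54 - 57) = 0.
Homeowner 3: others sum to 52; max(0, 54 - 52) = 2.
Homeowner 4: others sum to 55; max(0, 54 - 55) = 0.
Homeowner 5: others sum to 34; max(0, 54 - 34) = 20.
Total collected = 4 + 0 + 2 + 0 + 20 = 26.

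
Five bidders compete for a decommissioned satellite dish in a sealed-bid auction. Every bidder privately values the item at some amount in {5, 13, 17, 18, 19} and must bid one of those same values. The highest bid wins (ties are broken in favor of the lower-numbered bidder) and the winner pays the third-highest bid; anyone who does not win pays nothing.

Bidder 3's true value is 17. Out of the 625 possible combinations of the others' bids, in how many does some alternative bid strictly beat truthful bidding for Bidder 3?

Others bid (5, 5, 5, 18): truth gives 0; bid 18 gives 12 > 0. Violating.
Others bid (5, 5, 5, 19): truth gives 0; bid 19 gives 12 > 0. Violating.
Others bid (5, 5, 13, 18): truth gives 0; bid 18 gives 4 > 0. Violating.
Others bid (5, 5, 13, 19): truth gives 0; bid 19 gives 4 > 0. Violating.
Others bid (5, 5, 5, 5): truth gives 12; no alternative beats it.
Others bid (5, 5, 5, 13): truth gives 12; no alternative beats it.
(Checking all 625 profiles: 64 have a profitable deviation, 561 do not.)

64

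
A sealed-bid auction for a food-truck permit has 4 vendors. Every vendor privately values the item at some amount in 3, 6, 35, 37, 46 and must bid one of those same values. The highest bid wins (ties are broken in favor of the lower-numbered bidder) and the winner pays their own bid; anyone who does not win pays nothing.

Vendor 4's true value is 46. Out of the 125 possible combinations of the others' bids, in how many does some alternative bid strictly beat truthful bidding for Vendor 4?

27

Others bid (3, 3, 3): truth gives 0; bid 6 gives 40 > 0. Violating.
Others bid (3, 3, 6): truth gives 0; bid 35 gives 11 > 0. Violating.
Others bid (3, 3, 35): truth gives 0; bid 37 gives 9 > 0. Violating.
Others bid (3, 6, 3): truth gives 0; bid 35 gives 11 > 0. Violating.
Others bid (3, 3, 37): truth gives 0; no alternative beats it.
Others bid (3, 3, 46): truth gives 0; no alternative beats it.
(Checking all 125 profiles: 27 have a profitable deviation, 98 do not.)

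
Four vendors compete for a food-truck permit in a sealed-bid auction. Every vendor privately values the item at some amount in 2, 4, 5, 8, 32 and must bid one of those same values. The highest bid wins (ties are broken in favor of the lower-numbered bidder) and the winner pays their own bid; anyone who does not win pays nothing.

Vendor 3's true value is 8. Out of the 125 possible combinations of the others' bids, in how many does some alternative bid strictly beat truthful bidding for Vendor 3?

12

Others bid (2, 2, 2): truth gives 0; bid 4 gives 4 > 0. Violating.
Others bid (2, 2, 4): truth gives 0; bid 4 gives 4 > 0. Violating.
Others bid (2, 2, 5): truth gives 0; bid 5 gives 3 > 0. Violating.
Others bid (2, 4, 2): truth gives 0; bid 5 gives 3 > 0. Violating.
Others bid (2, 2, 8): truth gives 0; no alternative beats it.
Others bid (2, 2, 32): truth gives 0; no alternative beats it.
(Checking all 125 profiles: 12 have a profitable deviation, 113 do not.)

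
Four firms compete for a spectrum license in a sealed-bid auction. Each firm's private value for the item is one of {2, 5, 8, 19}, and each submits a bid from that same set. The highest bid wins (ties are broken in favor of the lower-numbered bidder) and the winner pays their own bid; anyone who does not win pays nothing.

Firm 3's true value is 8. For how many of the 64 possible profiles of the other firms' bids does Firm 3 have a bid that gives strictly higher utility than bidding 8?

Others bid (2, 2, 2): truth gives 0; bid 5 gives 3 > 0. Violating.
Others bid (2, 2, 5): truth gives 0; bid 5 gives 3 > 0. Violating.
Others bid (2, 2, 8): truth gives 0; no alternative beats it.
Others bid (2, 2, 19): truth gives 0; no alternative beats it.
(Checking all 64 profiles: 2 have a profitable deviation, 62 do not.)

2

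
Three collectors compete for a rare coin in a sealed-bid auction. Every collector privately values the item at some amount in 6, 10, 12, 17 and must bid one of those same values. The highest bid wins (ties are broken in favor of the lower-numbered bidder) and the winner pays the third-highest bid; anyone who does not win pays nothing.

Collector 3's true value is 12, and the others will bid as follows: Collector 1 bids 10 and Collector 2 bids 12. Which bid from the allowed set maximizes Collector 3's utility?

17

Bid 6: loses, pays 0, utility 0.
Bid 10: loses, pays 0, utility 0.
Bid 12: loses, pays 0, utility 0.
Bid 17: wins, pays 10, utility 12 - 10 = 2.
The best choice is 17 with utility 2.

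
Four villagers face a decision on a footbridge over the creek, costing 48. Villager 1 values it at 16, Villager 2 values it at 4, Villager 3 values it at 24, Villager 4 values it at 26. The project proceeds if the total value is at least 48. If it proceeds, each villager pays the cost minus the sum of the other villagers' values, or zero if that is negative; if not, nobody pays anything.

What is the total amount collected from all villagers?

6

Total value 70 ≥ cost 48, so it is built.
Villager 1: others sum to 54; max(0, 48 - 54) = 0.
Villager 2: others sum to 66; max(0, 48 - 66) = 0.
Villager 3: others sum to 46; max(0, 48 - 46) = 2.
Villager 4: others sum to 44; max(0, 48 - 44) = 4.
Total collected = 0 + 0 + 2 + 4 = 6.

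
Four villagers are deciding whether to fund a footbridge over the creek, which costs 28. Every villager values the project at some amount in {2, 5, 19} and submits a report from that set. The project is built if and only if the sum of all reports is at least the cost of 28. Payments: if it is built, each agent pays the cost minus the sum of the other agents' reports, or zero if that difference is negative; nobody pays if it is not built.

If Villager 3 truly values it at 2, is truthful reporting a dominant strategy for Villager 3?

Check each profile of the others' reports and compare truth against every alternative report.
Others report (2, 2, 19): truth gives 0, best alternative gives -3.
Others report (2, 19, 2): truth gives 0, best alternative gives -3.
Others report (19, 2, 2): truth gives 0, best alternative gives -3.
Others report (2, 19, 19): truth gives 2, best alternative gives 2.
Others report (5, 5, 19): truth gives 2, best alternative gives 2.
Others report (5, 19, 5): truth gives 2, best alternative gives 2.
(Remaining 21 profiles checked similarly; truth is weakly best in each.)
In every case the truthful report is at least as good as any alternative, so it is a dominant strategy.

Yes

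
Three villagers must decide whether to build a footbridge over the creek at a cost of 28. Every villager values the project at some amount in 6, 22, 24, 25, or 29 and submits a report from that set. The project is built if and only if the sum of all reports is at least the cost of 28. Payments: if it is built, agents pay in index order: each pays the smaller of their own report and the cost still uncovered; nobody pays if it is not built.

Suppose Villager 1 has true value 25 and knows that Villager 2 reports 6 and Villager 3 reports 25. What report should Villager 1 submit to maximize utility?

6

Report 6: project built, pays 6, utility 25 - 6 = 19.
Report 22: project built, pays 22, utility 25 - 22 = 3.
Report 24: project built, pays 24, utility 25 - 24 = 1.
Report 25: project built, pays 25, utility 25 - 25 = 0.
Report 29: project built, pays 28, utility 25 - 28 = -3.
The best choice is 6 with utility 19.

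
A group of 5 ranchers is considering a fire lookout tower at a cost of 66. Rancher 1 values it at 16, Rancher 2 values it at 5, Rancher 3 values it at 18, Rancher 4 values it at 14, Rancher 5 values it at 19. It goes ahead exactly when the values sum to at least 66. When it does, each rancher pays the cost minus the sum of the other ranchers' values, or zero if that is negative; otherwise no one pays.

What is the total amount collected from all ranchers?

Total value 72 ≥ cost 66, so it is built.
Rancher 1: others sum to 56; max(0, 66 - 56) = 10.
Rancher 2: others sum to 67; max(0, 66 - 67) = 0.
Rancher 3: others sum to 54; max(0, 66 - 54) = 12.
Rancher 4: others sum to 58; max(0, 66 - 58) = 8.
Rancher 5: others sum to 53; max(0, 66 - 53) = 13.
Total collected = 10 + 0 + 12 + 8 + 13 = 43.

43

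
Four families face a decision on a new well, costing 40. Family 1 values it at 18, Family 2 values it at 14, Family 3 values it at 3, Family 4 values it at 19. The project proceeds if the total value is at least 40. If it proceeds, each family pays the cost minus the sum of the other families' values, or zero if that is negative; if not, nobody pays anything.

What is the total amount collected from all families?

Total value 54 ≥ cost 40, so it is built.
Family 1: others sum to 36; max(0, 40 - 36) = 4.
Family 2: others sum to 40; max(0, 40 - 40) = 0.
Family 3: others sum to 51; max(0, 40 - 51) = 0.
Family 4: others sum to 35; max(0, 40 - 35) = 5.
Total collected = 4 + 0 + 0 + 5 = 9.

9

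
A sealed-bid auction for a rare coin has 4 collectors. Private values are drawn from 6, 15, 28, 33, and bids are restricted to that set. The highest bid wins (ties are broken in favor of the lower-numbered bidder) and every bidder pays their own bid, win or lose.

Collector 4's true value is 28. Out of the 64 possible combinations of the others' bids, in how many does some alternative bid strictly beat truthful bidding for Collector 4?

57

Others bid (6, 6, 6): truth gives 0; bid 15 gives 13 > 0. Violating.
Others bid (6, 6, 28): truth gives -28; bid 33 gives -5 > -28. Violating.
Others bid (6, 6, 33): truth gives -28; bid 6 gives -6 > -28. Violating.
Others bid (6, 15, 28): truth gives -28; bid 33 gives -5 > -28. Violating.
Others bid (6, 6, 15): truth gives 0; no alternative beats it.
Others bid (6, 15, 6): truth gives 0; no alternative beats it.
(Checking all 64 profiles: 57 have a profitable deviation, 7 do not.)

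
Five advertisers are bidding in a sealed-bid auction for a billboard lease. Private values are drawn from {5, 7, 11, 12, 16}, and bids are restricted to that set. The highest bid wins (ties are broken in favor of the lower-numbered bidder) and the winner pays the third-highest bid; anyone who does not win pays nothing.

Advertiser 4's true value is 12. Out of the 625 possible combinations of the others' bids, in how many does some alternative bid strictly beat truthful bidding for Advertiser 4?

Others bid (5, 5, 5, 16): truth gives 0; bid 16 gives 7 > 0. Violating.
Others bid (5, 5, 7, 16): truth gives 0; bid 16 gives 5 > 0. Violating.
Others bid (5, 5, 11, 16): truth gives 0; bid 16 gives 1 > 0. Violating.
Others bid (5, 5, 12, 5): truth gives 0; bid 16 gives 7 > 0. Violating.
Others bid (5, 5, 5, 5): truth gives 7; no alternative beats it.
Others bid (5, 5, 5, 7): truth gives 7; no alternative beats it.
(Checking all 625 profiles: 108 have a profitable deviation, 517 do not.)

108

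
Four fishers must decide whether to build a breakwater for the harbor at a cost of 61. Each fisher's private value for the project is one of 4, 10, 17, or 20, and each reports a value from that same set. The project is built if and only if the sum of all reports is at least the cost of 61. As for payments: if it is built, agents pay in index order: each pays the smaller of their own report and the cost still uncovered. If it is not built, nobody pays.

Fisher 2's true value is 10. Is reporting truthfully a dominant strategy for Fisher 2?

No

Consider the case where Fisher 1 reports 17, Fisher 3 reports 20 and Fisher 4 reports 20.
Truthful report 10: project built, pays 10, utility 10 - 10 = 0.
Report 4 instead: project built, pays 4, utility 10 - 4 = 6.
Since 6 > 0, reporting 4 is strictly better here, so truthful reporting is not dominant.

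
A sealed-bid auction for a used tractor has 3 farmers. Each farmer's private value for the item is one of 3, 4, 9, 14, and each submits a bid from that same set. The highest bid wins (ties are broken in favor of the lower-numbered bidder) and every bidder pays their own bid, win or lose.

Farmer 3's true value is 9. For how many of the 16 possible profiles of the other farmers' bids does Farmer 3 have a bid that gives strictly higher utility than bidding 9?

13

Others bid (3, 3): truth gives 0; bid 4 gives 5 > 0. Violating.
Others bid (3, 9): truth gives -9; bid 3 gives -3 > -9. Violating.
Others bid (3, 14): truth gives -9; bid 3 gives -3 > -9. Violating.
Others bid (4, 9): truth gives -9; bid 3 gives -3 > -9. Violating.
Others bid (3, 4): truth gives 0; no alternative beats it.
Others bid (4, 3): truth gives 0; no alternative beats it.
(Checking all 16 profiles: 13 have a profitable deviation, 3 do not.)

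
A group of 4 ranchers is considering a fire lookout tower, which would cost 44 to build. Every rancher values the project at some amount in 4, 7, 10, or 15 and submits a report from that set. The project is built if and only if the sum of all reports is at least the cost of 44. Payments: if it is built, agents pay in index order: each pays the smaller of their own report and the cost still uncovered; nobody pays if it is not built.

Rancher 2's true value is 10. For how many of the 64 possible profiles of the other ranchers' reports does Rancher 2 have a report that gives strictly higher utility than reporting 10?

7

Others report (7, 15, 15): truth gives 0; report 7 gives 3 > 0. Violating.
Others report (10, 15, 15): truth gives 0; report 4 gives 6 > 0. Violating.
Others report (15, 7, 15): truth gives 0; report 7 gives 3 > 0. Violating.
Others report (15, 10, 15): truth gives 0; report 4 gives 6 > 0. Violating.
Others report (4, 4, 4): truth gives 0; no alternative beats it.
Others report (4, 4, 7): truth gives 0; no alternative beats it.
(Checking all 64 profiles: 7 have a profitable deviation, 57 do not.)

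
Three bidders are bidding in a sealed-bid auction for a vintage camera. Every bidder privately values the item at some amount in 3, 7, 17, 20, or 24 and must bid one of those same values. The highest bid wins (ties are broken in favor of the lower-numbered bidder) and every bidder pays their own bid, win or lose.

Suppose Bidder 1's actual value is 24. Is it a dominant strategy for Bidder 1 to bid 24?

Consider the case where Bidder 2 bids 3 and Bidder 3 bids 3.
Truthful bid 24: wins, pays 24, utility 24 - 24 = 0.
Bid 3 instead: wins, pays 3, utility 24 - 3 = 21.
Since 21 > 0, bidding 3 is strictly better here, so truthful bidding is not dominant.

No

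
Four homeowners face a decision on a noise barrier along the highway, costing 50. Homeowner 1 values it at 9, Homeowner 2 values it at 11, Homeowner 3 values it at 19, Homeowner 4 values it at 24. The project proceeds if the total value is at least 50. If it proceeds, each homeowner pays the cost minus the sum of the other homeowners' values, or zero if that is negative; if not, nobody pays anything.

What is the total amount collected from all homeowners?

17

Total value 63 ≥ cost 50, so it is built.
Homeowner 1: others sum to 54; max(0, 50 - 54) = 0.
Homeowner 2: others sum to 52; max(0, 50 - 52) = 0.
Homeowner 3: others sum to 44; max(0, 50 - 44) = 6.
Homeowner 4: others sum to 39; max(0, 50 - 39) = 11.
Total collected = 0 + 0 + 6 + 11 = 17.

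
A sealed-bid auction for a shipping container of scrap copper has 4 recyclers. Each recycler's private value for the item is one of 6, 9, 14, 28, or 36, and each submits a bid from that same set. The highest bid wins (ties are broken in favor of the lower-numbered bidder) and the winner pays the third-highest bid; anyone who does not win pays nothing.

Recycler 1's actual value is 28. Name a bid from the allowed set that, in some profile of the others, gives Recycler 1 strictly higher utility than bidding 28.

36

Suppose Recycler 2 bids 6, Recycler 3 bids 6 and Recycler 4 bids 36.
Bid 28: loses, pays 0, utility 0.
Bid 36: wins, pays 6, utility 28 - 6 = 22.
So bidding 36 beats truth here (22 > 0).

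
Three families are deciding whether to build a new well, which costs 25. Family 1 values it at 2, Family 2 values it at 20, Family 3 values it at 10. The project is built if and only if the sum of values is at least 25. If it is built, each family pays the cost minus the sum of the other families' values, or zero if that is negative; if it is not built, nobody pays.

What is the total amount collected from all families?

16

Total value 32 ≥ cost 25, so it is built.
Family 1: others sum to 30; max(0, 25 - 30) = 0.
Family 2: others sum to 12; max(0, 25 - 12) = 13.
Family 3: others sum to 22; max(0, 25 - 22) = 3.
Total collected = 0 + 13 + 3 = 16.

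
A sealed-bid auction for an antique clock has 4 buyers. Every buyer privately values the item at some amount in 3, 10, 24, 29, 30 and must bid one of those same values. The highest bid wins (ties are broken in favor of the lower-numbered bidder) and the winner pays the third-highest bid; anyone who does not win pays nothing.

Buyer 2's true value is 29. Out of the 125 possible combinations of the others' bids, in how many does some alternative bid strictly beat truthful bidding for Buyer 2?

Others bid (3, 3, 30): truth gives 0; bid 30 gives 26 > 0. Violating.
Others bid (3, 10, 30): truth gives 0; bid 30 gives 19 > 0. Violating.
Others bid (3, 24, 30): truth gives 0; bid 30 gives 5 > 0. Violating.
Others bid (3, 30, 3): truth gives 0; bid 30 gives 26 > 0. Violating.
Others bid (3, 3, 3): truth gives 26; no alternative beats it.
Others bid (3, 3, 10): truth gives 26; no alternative beats it.
(Checking all 125 profiles: 27 have a profitable deviation, 98 do not.)

27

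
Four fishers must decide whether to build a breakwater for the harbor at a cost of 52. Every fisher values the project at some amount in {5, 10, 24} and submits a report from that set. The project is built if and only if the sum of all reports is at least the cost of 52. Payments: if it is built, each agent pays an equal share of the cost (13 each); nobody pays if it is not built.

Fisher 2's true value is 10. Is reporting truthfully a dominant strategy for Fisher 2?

Consider the case where Fisher 1 reports 10, Fisher 3 reports 10 and Fisher 4 reports 24.
Truthful report 10: project built, pays 13, utility 10 - 13 = -3.
Report 5 instead: project not built, utility 0.
Since 0 > -3, reporting 5 is strictly better here, so truthful reporting is not dominant.

No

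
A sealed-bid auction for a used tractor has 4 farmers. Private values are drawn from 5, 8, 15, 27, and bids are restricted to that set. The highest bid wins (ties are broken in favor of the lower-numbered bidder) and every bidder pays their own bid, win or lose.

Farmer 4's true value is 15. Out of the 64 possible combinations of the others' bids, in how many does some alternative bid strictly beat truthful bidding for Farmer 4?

57

Others bid (5, 5, 5): truth gives 0; bid 8 gives 7 > 0. Violating.
Others bid (5, 5, 15): truth gives -15; bid 5 gives -5 > -15. Violating.
Others bid (5, 5, 27): truth gives -15; bid 5 gives -5 > -15. Violating.
Others bid (5, 8, 15): truth gives -15; bid 5 gives -5 > -15. Violating.
Others bid (5, 5, 8): truth gives 0; no alternative beats it.
Others bid (5, 8, 5): truth gives 0; no alternative beats it.
(Checking all 64 profiles: 57 have a profitable deviation, 7 do not.)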